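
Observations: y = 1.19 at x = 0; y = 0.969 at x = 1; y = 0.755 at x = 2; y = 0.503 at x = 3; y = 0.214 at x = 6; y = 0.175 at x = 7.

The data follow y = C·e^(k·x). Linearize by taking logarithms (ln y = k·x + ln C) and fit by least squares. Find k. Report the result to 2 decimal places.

With ln yᵢ as the transformed response and xᵢ as the regressor:
Σx = 19.0000, Σ(x)² = 99.0000, Σln y = -4.1105, Σx·ln y = -24.1065.
Equations: 99.0000·k + 19.0000·ln C = -24.1065;  19.0000·k + 6·ln C = -4.1105.
Slope k = (n·Σx·ln y − Σx·Σln y)/(n·Σ(x)² − (Σx)²) = (6·-24.1065 − 19.0000·-4.1105)/233.0000 = -0.28558; ln C = (Σln y − k·Σx)/n = 0.21925.

k = -0.29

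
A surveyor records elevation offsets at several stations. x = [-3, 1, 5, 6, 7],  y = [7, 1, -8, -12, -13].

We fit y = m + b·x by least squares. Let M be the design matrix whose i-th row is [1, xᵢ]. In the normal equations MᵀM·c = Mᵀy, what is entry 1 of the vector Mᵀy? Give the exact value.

-25

Entry 1 ↔ basis 1, so (Mᵀy)_{1} = Σᵢ yᵢ = (1)·(7) + (1)·(1) + (1)·(-8) + (1)·(-12) + (1)·(-13) = -25.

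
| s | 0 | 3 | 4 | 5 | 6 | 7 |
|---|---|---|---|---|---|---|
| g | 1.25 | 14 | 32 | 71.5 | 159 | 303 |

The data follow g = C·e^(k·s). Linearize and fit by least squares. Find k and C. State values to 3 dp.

Taking logs, ln g = k·s + ln C, so regress ln g on s.
Σs = 25.0000, Σ(s)² = 135.0000, Σln g = 21.3803, Σs·ln g = 113.5382.
Equations: 135.0000·k + 25.0000·ln C = 113.5382;  25.0000·k + 6·ln C = 21.3803.
Solving (det = 185.0000): k = 0.79309, ln C = 0.25883, so C = exp(0.25883) = 1.29541.

k = 0.793, C = 1.295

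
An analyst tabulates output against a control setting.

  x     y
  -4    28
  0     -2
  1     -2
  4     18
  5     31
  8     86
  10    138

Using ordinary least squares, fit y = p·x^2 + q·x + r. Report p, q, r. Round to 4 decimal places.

The normal system AᵀA·[p, q, r]ᵀ = Aᵀy is [[15234, 1638, 222]; [1638, 222, 24]; [222, 24, 7]]·[p, q, r]ᵀ = [20813, 2181, 297]ᵀ.
Row-reducing yields p = 333871/219252, q = -8205/6644, r = -59599/36542.

p = 1.5228, q = -1.2349, r = -1.6310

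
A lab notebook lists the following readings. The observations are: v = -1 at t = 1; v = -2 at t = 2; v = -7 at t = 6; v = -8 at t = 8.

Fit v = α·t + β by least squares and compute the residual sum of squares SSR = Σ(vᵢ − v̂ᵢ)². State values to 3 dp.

SSR = 0.656

Setting ∂/∂α … = 0 gives: 105·α + 17·β = -111;  17·α + 4·β = -18.
Determinant 105·4 − 17² = 131.
α = ((-111)·4 − 17·(-18))/131 = -138/131; β = (105·(-18) − 17·(-111))/131 = -3/131.
Residuals: 10/131, 17/131, -86/131, 59/131; SSR = 86/131.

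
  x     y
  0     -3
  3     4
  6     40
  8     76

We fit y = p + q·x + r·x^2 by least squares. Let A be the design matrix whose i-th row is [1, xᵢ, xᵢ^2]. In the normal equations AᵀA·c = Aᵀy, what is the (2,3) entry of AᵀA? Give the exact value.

755

Row 2 ↔ basis x, column 3 ↔ basis x^2, so (AᵀA)_{2,3} = Σᵢ (x)·(x^2) = (0)·(0) + (3)·(9) + (6)·(36) + (8)·(64) = 755.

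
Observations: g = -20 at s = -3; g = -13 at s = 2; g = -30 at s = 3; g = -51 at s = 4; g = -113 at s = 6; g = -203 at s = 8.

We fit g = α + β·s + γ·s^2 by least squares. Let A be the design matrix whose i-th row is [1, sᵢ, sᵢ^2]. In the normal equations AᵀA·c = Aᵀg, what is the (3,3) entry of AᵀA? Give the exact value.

Row 3 ↔ basis s^2, column 3 ↔ basis s^2, so (AᵀA)_{3,3} = Σᵢ (s^2)·(s^2) = (9)·(9) + (4)·(4) + (9)·(9) + (16)·(16) + (36)·(36) + (64)·(64) = 5826.

5826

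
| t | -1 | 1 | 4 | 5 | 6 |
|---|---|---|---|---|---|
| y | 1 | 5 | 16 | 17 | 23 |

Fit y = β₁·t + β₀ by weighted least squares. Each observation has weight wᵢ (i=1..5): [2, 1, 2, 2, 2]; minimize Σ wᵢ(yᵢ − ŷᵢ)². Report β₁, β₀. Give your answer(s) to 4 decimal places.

Sums needed: Σwᵢ·t·t = 157, Σwᵢ·t = 29, Σwᵢ·1 = 9.
Right-hand side: Σwᵢ·t·y = 577, Σwᵢ·y = 119.
Determinant 157·9 − 29² = 572.
β₁ = (577·9 − 29·119)/572 = 67/22; β₀ = (157·119 − 29·577)/572 = 75/22.

β₁ = 3.0455, β₀ = 3.4091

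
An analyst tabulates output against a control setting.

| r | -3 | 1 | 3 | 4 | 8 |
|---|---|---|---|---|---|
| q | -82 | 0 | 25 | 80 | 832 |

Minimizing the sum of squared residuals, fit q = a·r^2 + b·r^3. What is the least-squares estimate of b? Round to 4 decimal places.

Compute the Gram sums: Σr^2·r^2 = 4515, Σr^2·r^3 = 33793, Σr^3·r^3 = 267699.
And Σr^2·q = 54015, Σr^3·q = 433993.
So MᵀM·[a, b]ᵀ = Mᵀq: [[4515, 33793]; [33793, 267699]]·[a, b]ᵀ = [54015, 433993]ᵀ.
Δ = 4515·267699 − 33793² = 66694136.
a = (54015·267699 − 33793·433993)/66694136 = -51540991/16673534; b = (4515·433993 − 33793·54015)/66694136 = 33537375/16673534.

b = 2.0114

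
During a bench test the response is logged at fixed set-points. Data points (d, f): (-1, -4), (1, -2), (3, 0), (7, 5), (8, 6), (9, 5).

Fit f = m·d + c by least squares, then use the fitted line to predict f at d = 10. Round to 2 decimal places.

f̂ = 7.27

Sums needed: Σd·d = 205, Σd = 27, Σ1 = 6.
For Mᵀf: Σd·f = 130, Σf = 10.
Normal equations: [[205, 27]; [27, 6]]·[m, c]ᵀ = [130, 10]ᵀ.
Eliminating c: 6·(row 1) − 27·(row 2) gives 501·m = 6·130 − 27·10 = 510, so m = 170/167.
Then c = (10 − 27·(170/167))/6 = -1460/501.
At d = 10: f̂ = (170/167)·(10) + (-1460/501)·(1) = 3640/501.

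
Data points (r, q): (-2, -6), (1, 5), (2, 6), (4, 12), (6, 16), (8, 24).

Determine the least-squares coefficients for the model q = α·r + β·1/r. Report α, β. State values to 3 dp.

α = 2.842, β = 1.629

The normal system MᵀM·[α, β]ᵀ = Mᵀq is [[125, 6]; [6, 925/576]]·[α, β]ᵀ = [365, 59/3]ᵀ.
det = 125·(925/576) − 6² = 94889/576.
α = (365·(925/576) − 6·(59/3))/(94889/576) = 269657/94889; β = (125·(59/3) − 6·365)/(94889/576) = 154560/94889.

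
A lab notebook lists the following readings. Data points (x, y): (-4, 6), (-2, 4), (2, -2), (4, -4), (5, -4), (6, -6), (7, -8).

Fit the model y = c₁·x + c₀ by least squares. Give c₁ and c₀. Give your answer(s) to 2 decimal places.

c₁ = -1.23, c₀ = 1.17

Setting ∂/∂c₁ … = 0 gives: 150·c₁ + 18·c₀ = -164;  18·c₁ + 7·c₀ = -14.
(Σx·x = 150, Σx = 18, Σ1 = 7, Σx·y = -164, Σy = -14.)
det = 150·7 − 18² = 726.
c₁ = ((-164)·7 − 18·(-14))/726 = -448/363; c₀ = (150·(-14) − 18·(-164))/726 = 142/121.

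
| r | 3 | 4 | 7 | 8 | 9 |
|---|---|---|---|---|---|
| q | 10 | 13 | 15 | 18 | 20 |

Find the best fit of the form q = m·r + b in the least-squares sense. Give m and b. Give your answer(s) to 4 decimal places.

Normal-equation sums: Σr·r = 219, Σr = 31, Σ1 = 5.
And Σr·q = 511, Σq = 76.
Eliminating b: 5·(row 1) − 31·(row 2) gives 134·m = 5·511 − 31·76 = 199, so m = 199/134.
Then b = (76 − 31·(199/134))/5 = 803/134.

m = 1.4851, b = 5.9925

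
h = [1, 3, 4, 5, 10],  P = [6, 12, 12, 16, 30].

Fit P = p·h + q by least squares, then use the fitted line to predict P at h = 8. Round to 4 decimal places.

P̂ = 24.2566

The normal system AᵀA·[p, q]ᵀ = AᵀP is [[151, 23]; [23, 5]]·[p, q]ᵀ = [470, 76]ᵀ.
Δ = 151·5 − 23² = 226.
p = (470·5 − 23·76)/226 = 301/113; q = (151·76 − 23·470)/226 = 333/113.
At h = 8: P̂ = (301/113)·(8) + (333/113)·(1) = 2741/113.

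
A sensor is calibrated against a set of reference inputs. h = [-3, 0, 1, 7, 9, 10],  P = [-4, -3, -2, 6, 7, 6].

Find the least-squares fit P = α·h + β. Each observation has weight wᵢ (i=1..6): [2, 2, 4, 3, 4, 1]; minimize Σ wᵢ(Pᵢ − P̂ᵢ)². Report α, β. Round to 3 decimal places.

Setting ∂/∂α … = 0 gives: 593·α + 65·β = 454;  65·α + 16·β = 30.
(Σwᵢ·h·h = 593, Σwᵢ·h = 65, Σwᵢ·1 = 16, Σwᵢ·h·P = 454, Σwᵢ·P = 30.)
Δ = 593·16 − 65² = 5263.
α = (454·16 − 65·30)/5263 = 5314/5263; β = (593·30 − 65·454)/5263 = -11720/5263.

α = 1.010, β = -2.227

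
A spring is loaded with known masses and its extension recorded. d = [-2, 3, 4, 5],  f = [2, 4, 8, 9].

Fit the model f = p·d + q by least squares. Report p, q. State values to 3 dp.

Entries of XᵀX: Σd·d = 54, Σd = 10, Σ1 = 4.
For Xᵀf: Σd·f = 85, Σf = 23.
Normal equations: [[54, 10]; [10, 4]]·[p, q]ᵀ = [85, 23]ᵀ.
det = 54·4 − 10² = 116.
p = (85·4 − 10·23)/116 = 55/58; q = (54·23 − 10·85)/116 = 98/29.

p = 0.948, q = 3.379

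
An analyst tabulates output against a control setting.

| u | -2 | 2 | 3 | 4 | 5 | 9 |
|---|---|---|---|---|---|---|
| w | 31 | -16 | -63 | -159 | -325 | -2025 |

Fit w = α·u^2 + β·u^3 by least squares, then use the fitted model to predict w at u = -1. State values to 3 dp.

Forming AᵀA = [[7555, 63441]; [63441, 552019]] and Aᵀw = [-175201, -1529103]ᵀ gives AᵀA·[α, β]ᵀ = Aᵀw.
Δ = 7555·552019 − 63441² = 145743064.
α = ((-175201)·552019 − 63441·(-1529103))/145743064 = 73385651/36435766; β = (7555·(-1529103) − 63441·(-175201))/145743064 = -109361631/36435766.
At u = -1: ŵ = (73385651/36435766)·(1) + (-109361631/36435766)·(-1) = 91373641/18217883.

ŵ = 5.016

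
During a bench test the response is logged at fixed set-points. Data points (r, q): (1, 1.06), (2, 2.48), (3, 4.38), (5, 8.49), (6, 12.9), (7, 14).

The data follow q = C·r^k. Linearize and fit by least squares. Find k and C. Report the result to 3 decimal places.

Taking logs, ln q = k·ln r + ln C, so regress ln q on ln r.
Sums: Σln r = 7.1389, Σ(ln r)² = 11.2747, Σln q = 9.7787, Σln r·ln q = 15.4120.
Normal system: [[11.2747, 7.1389]; [7.1389, 6]]·[k, ln C]ᵀ = [15.4120, 9.7787]ᵀ.
Δ = 11.2747·6 − (7.1389)² = 16.6845; k = (15.4120·6 − 7.1389·9.7787)/16.6845 = 1.35830, ln C = (11.2747·9.7787 − 7.1389·15.4120)/16.6845 = 0.01367, so C = exp(0.01367) = 1.01376.

k = 1.358, C = 1.014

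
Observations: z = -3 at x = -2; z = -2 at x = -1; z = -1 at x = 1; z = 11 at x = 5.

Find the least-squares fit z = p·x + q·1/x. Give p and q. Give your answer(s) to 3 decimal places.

p = 2.240, q = -1.860

From the data, Σx·x = 31, Σx·1/x = 4, Σ1/x·1/x = 229/100.
Moment sums: Σx·z = 62, Σ1/x·z = 47/10.
Determinant 31·(229/100) − 4² = 5499/100.
p = (62·(229/100) − 4·(47/10))/(5499/100) = 4106/1833; q = (31·(47/10) − 4·62)/(5499/100) = -3410/1833.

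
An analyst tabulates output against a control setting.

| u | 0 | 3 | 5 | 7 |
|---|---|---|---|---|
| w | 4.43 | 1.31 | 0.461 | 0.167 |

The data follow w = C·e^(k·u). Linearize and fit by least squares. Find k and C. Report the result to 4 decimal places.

k = -0.4699, C = 4.7614

With ln wᵢ as the transformed response and uᵢ as the regressor:
Over the data: Σu = 15.0000, Σ(u)² = 83.0000, Σln w = -0.8057, Σu·ln w = -15.5900.
Normal system: [[83.0000, 15.0000]; [15.0000, 4]]·[k, ln C]ᵀ = [-15.5900, -0.8057]ᵀ.
Slope k = (n·Σu·ln w − Σu·Σln w)/(n·Σ(u)² − (Σu)²) = (4·-15.5900 − 15.0000·-0.8057)/107.0000 = -0.46986; ln C = (Σln w − k·Σu)/n = 1.56054, so C = exp(1.56054) = 4.76141.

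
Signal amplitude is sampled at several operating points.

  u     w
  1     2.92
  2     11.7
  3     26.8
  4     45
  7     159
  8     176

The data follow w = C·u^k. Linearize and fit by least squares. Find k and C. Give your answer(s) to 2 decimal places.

k = 2.01, C = 2.92

With ln wᵢ as the transformed response and ln uᵢ as the regressor:
Σln u = 7.2034, Σ(ln u)² = 11.7199, Σln w = 20.8656, Σln u·ln w = 31.2100.
Equations: 11.7199·k + 7.2034·ln C = 31.2100;  7.2034·k + 6·ln C = 20.8656.
Slope k = (n·Σln u·ln w − Σln u·Σln w)/(n·Σ(ln u)² − (Σln u)²) = (6·31.2100 − 7.2034·20.8656)/18.4301 = 2.00524; ln C = (Σln w − k·Σln u)/n = 1.07018, so C = exp(1.07018) = 2.91591.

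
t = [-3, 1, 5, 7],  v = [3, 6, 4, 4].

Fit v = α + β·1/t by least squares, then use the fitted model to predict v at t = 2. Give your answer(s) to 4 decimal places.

v̂ = 4.8121

The normal system MᵀM·[α, β]ᵀ = Mᵀv is [[4, 106/105]; [106/105, 12916/11025]]·[α, β]ᵀ = [17, 223/35]ᵀ.
det = 4·(12916/11025) − (106/105)² = 4492/1225.
α = (17·(12916/11025) − (106/105)·(223/35))/(4492/1225) = 74329/20214; β = (4·(223/35) − (106/105)·17)/(4492/1225) = 15295/6738.
At t = 2: v̂ = (74329/20214)·(1) + (15295/6738)·(1/2) = 194543/40428.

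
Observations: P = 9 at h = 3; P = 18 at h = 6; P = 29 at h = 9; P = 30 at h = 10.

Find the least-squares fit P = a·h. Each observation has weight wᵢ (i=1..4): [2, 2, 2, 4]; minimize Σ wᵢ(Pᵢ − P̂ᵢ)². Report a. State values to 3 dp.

With design matrix M, MᵀWM = [[652]] and MᵀWP = [1992]ᵀ.
Hence a = 1992 / 652 ≈ 3.05521.

a = 3.055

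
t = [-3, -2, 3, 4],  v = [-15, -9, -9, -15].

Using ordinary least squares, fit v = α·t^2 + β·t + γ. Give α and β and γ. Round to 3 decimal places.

Normal-equation sums: Σt^2·t^2 = 434, Σt^2·t = 56, Σt^2 = 38, Σt·t = 38, Σt = 2, Σ1 = 4.
For Xᵀv: Σt^2·v = -492, Σt·v = -24, Σv = -48.
Inverting the 3×3 Gram matrix, [α, β, γ]ᵀ = [-1, 1, -3]ᵀ.

α = -1.000, β = 1.000, γ = -3.000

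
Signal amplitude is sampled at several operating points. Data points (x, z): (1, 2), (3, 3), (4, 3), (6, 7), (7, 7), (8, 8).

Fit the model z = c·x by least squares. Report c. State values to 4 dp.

Forming MᵀM = [[175]] and Mᵀz = [178]ᵀ gives MᵀM·[c]ᵀ = Mᵀz.
c = 178/175 = 1.01714.

c = 1.0171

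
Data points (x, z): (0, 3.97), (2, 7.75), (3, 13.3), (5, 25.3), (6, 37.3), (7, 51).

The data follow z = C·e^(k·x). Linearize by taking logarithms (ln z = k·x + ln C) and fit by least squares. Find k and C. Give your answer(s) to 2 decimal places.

Linearized form: ln z = k·x + ln C. From the 6 transformed points,
Σx = 23.0000, Σ(x)² = 123.0000, Σln z = 16.7958, Σx·ln z = 77.2494.
Normal system: [[123.0000, 23.0000]; [23.0000, 6]]·[k, ln C]ᵀ = [77.2494, 16.7958]ᵀ.
Solving (det = 209.0000): k = 0.36934, ln C = 1.38350, so C = exp(1.38350) = 3.98885.

k = 0.37, C = 3.99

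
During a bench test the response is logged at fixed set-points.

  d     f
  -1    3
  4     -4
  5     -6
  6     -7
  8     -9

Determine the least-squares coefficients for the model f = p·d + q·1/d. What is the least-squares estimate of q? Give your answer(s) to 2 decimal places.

Sums needed: Σd·d = 142, Σd·1/d = 5, Σ1/d·1/d = 16501/14400.
And Σd·f = -163, Σ1/d·f = -899/120.
Eliminating q: (16501/14400)·(row 1) − 5·(row 2) gives (991571/7200)·p = (16501/14400)·(-163) − 5·(-899/120) = -2150263/14400, so p = -2150263/1983142.
Then q = ((-899/120) − 5·(-2150263/1983142))/(16501/14400) = -1791480/991571.

q = -1.81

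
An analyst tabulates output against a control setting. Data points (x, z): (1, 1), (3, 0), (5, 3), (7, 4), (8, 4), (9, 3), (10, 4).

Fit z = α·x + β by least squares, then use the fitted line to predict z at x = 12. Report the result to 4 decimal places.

From the data, Σx·x = 329, Σx = 43, Σ1 = 7.
And Σx·z = 143, Σz = 19.
AᵀA·[α, β]ᵀ = Aᵀz becomes [[329, 43]; [43, 7]]·[α, β]ᵀ = [143, 19]ᵀ.
Determinant 329·7 − 43² = 454.
α = (143·7 − 43·19)/454 = 92/227; β = (329·19 − 43·143)/454 = 51/227.
At x = 12: ẑ = (92/227)·(12) + (51/227)·(1) = 1155/227.

ẑ = 5.0881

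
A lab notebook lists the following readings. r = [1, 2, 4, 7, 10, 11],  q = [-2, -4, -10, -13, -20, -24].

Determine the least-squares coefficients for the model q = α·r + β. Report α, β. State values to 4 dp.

Entries of MᵀM: Σr·r = 291, Σr = 35, Σ1 = 6.
And Σr·q = -605, Σq = -73.
Eliminating β: 6·(row 1) − 35·(row 2) gives 521·α = 6·(-605) − 35·(-73) = -1075, so α = -1075/521.
Then β = ((-73) − 35·(-1075/521))/6 = -68/521.

α = -2.0633, β = -0.1305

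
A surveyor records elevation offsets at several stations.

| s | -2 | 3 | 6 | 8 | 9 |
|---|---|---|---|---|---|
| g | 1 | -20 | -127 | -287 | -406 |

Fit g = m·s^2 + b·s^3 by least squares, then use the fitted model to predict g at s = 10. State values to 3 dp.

Entries of XᵀX: Σs^2·s^2 = 12050, Σs^2·s^3 = 99804, Σs^3·s^3 = 841034.
Right-hand side: Σs^2·g = -56002, Σs^3·g = -470898.
Normal equations: [[12050, 99804]; [99804, 841034]]·[m, b]ᵀ = [-56002, -470898]ᵀ.
Eliminating b: 841034·(row 1) − 99804·(row 2) gives 173621284·m = 841034·(-56002) − 99804·(-470898) = -102082076, so m = -25520519/43405321.
Then b = ((-470898) − 99804·(-25520519/43405321))/841034 = -21274323/43405321.
At s = 10: ĝ = (-25520519/43405321)·(100) + (-21274323/43405321)·(1000) = -23826374900/43405321.

ĝ = -548.928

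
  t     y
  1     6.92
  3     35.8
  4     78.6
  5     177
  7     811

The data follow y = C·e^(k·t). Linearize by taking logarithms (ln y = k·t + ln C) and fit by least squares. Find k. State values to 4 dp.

Linearized form: ln y = k·t + ln C. From the 5 transformed points,
Σt = 20.0000, Σ(t)² = 100.0000, Σln y = 21.7512, Σt·ln y = 102.8944.
Equations: 100.0000·k + 20.0000·ln C = 102.8944;  20.0000·k + 5·ln C = 21.7512.
Slope k = (n·Σt·ln y − Σt·Σln y)/(n·Σ(t)² − (Σt)²) = (5·102.8944 − 20.0000·21.7512)/100.0000 = 0.79449; ln C = (Σln y − k·Σt)/n = 1.17228.

k = 0.7945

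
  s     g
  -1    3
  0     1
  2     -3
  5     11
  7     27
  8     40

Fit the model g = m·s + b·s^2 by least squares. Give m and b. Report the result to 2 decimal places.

m = -2.85, b = 0.97

Compute the Gram sums: Σs·s = 143, Σs·s^2 = 987, Σs^2·s^2 = 7139.
Moment sums: Σs·g = 555, Σs^2·g = 4149.
Determinant 143·7139 − 987² = 46708.
m = (555·7139 − 987·4149)/46708 = -66459/23354; b = (143·4149 − 987·555)/46708 = 22761/23354.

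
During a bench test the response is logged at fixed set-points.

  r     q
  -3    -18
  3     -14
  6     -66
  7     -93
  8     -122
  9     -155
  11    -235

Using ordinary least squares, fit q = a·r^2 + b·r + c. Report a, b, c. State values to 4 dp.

Normal-equation sums: Σr^2·r^2 = 29157, Σr^2·r = 3131, Σr^2 = 369, Σr·r = 369, Σr = 41, Σ1 = 7.
Right-hand side: Σr^2·q = -56019, Σr·q = -5991, Σq = -703.
So XᵀX·[a, b, c]ᵀ = Xᵀq: [[29157, 3131, 369]; [3131, 369, 41]; [369, 41, 7]]·[a, b, c]ᵀ = [-56019, -5991, -703]ᵀ.
Row-reducing yields a = -1096465/542969, b = 357327/542969, c = 1176853/542969.

a = -2.0194, b = 0.6581, c = 2.1674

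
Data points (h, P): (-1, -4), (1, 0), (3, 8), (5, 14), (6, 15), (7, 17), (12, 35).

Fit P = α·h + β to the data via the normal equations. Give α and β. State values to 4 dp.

Compute the Gram sums: Σh·h = 265, Σh = 33, Σ1 = 7.
Moment sums: Σh·P = 727, ΣP = 85.
AᵀA·[α, β]ᵀ = AᵀP becomes [[265, 33]; [33, 7]]·[α, β]ᵀ = [727, 85]ᵀ.
Eliminating β: 7·(row 1) − 33·(row 2) gives 766·α = 7·727 − 33·85 = 2284, so α = 1142/383.
Then β = (85 − 33·(1142/383))/7 = -733/383.

α = 2.9817, β = -1.9138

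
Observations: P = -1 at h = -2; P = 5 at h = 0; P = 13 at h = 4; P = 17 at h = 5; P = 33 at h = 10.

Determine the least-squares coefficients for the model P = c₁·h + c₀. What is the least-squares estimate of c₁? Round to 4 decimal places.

c₁ = 2.7661

With design matrix A, AᵀA = [[145, 17]; [17, 5]] and AᵀP = [469, 67]ᵀ.
Eliminating c₀: 5·(row 1) − 17·(row 2) gives 436·c₁ = 5·469 − 17·67 = 1206, so c₁ = 603/218.
Then c₀ = (67 − 17·(603/218))/5 = 871/218.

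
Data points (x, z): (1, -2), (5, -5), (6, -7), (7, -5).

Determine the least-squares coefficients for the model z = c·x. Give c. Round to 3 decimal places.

c = -0.937

The normal system AᵀA·[c]ᵀ = Aᵀz is [[111]]·[c]ᵀ = [-104]ᵀ.
c = (-104)/111 = -0.936937.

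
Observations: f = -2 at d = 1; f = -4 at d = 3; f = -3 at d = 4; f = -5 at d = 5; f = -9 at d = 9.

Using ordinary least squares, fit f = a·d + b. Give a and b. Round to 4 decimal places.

a = -0.8750, b = -0.7500

The normal system MᵀM·[a, b]ᵀ = Mᵀf is [[132, 22]; [22, 5]]·[a, b]ᵀ = [-132, -23]ᵀ.
Δ = 132·5 − 22² = 176.
a = ((-132)·5 − 22·(-23))/176 = -7/8; b = (132·(-23) − 22·(-132))/176 = -3/4.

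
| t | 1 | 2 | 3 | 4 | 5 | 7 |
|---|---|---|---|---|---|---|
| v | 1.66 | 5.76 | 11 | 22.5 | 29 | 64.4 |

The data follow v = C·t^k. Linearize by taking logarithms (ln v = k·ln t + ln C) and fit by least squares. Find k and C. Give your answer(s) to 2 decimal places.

k = 1.86, C = 1.59

Taking logs, ln v = k·ln t + ln C, so regress ln v on ln t.
Σln t = 6.7334, Σ(ln t)² = 9.9861, Σln v = 15.3016, Σln t·ln v = 21.6887.
Normal system: [[9.9861, 6.7334]; [6.7334, 6]]·[k, ln C]ᵀ = [21.6887, 15.3016]ᵀ.
Solving (det = 14.5777): k = 1.85902, ln C = 0.46401, so C = exp(0.46401) = 1.59044.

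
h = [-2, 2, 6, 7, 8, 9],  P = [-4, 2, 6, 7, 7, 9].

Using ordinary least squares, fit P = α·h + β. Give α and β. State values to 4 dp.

α = 1.1250, β = -1.1250

XᵀX·[α, β]ᵀ = XᵀP reads: 238·α + 30·β = 234;  30·α + 6·β = 27.
Eliminating β: 6·(row 1) − 30·(row 2) gives 528·α = 6·234 − 30·27 = 594, so α = 9/8.
Then β = (27 − 30·(9/8))/6 = -9/8.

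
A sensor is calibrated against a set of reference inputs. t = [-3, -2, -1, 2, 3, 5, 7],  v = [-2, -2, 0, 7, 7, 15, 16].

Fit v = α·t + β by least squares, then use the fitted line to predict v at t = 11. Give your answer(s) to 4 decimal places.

Normal-equation sums: Σt·t = 101, Σt = 11, Σ1 = 7.
And Σt·v = 232, Σv = 41.
Eliminating β: 7·(row 1) − 11·(row 2) gives 586·α = 7·232 − 11·41 = 1173, so α = 1173/586.
Then β = (41 − 11·(1173/586))/7 = 1589/586.
At t = 11: v̂ = (1173/586)·(11) + (1589/586)·(1) = 7246/293.

v̂ = 24.7304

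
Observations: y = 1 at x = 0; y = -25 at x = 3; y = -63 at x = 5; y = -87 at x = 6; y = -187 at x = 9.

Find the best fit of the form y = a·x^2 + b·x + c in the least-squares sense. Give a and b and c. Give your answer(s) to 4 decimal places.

Setting ∂/∂a … = 0 gives: 8563·a + 1097·b + 151·c = -20079;  1097·a + 151·b + 23·c = -2595;  151·a + 23·b + 5·c = -361.
(Σx^2·x^2 = 8563, Σx^2·x = 1097, Σx^2 = 151, Σx·x = 151, Σx = 23, Σ1 = 5, Σx^2·y = -20079, Σx·y = -2595, Σy = -361.)
Inverting the 3×3 Gram matrix, [a, b, c]ᵀ = [-16162/7917, -19780/7917, 2491/2639]ᵀ.

a = -2.0414, b = -2.4984, c = 0.9439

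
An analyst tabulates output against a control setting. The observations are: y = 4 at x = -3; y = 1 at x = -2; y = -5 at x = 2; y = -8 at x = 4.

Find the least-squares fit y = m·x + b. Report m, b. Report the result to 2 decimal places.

The normal equations are: 33·m + 1·b = -56;  1·m + 4·b = -8.
(Σx·x = 33, Σx = 1, Σ1 = 4, Σx·y = -56, Σy = -8.)
Determinant 33·4 − 1² = 131.
m = ((-56)·4 − 1·(-8))/131 = -216/131; b = (33·(-8) − 1·(-56))/131 = -208/131.

m = -1.65, b = -1.59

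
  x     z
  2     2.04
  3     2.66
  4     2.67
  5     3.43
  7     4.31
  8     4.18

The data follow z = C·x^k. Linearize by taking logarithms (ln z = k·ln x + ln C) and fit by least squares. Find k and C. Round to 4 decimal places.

Let Y = ln z. Fitting Y = k·ln x + ln C by least squares:
Σln x = 8.8128, Σ(ln x)² = 14.3101, Σln z = 6.7972, Σln x·ln z = 10.7313.
Equations: 14.3101·k + 8.8128·ln C = 10.7313;  8.8128·k + 6·ln C = 6.7972.
Slope k = (n·Σln x·ln z − Σln x·Σln z)/(n·Σ(ln x)² − (Σln x)²) = (6·10.7313 − 8.8128·6.7972)/8.1947 = 0.54733; ln C = (Σln z − k·Σln x)/n = 0.32893, so C = exp(0.32893) = 1.38948.

k = 0.5473, C = 1.3895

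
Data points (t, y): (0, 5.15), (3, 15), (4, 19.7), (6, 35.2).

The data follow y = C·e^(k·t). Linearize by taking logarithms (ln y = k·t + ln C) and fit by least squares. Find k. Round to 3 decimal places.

Linearized form: ln y = k·t + ln C. From the 4 transformed points,
Σt = 13.0000, Σ(t)² = 61.0000, Σln y = 10.8887, Σt·ln y = 41.4129.
Normal system: [[61.0000, 13.0000]; [13.0000, 4]]·[k, ln C]ᵀ = [41.4129, 10.8887]ᵀ.
Solving (det = 75.0000): k = 0.32131, ln C = 1.67792.

k = 0.321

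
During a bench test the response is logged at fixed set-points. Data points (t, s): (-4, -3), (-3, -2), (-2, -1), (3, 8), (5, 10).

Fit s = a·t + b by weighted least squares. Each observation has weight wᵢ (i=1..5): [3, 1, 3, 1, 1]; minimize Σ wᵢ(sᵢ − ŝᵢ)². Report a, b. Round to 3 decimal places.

a = 1.517, b = 2.636

Sums needed: Σwᵢ·t·t = 103, Σwᵢ·t = -13, Σwᵢ·1 = 9.
Right-hand side: Σwᵢ·t·s = 122, Σwᵢ·s = 4.
Normal equations: [[103, -13]; [-13, 9]]·[a, b]ᵀ = [122, 4]ᵀ.
Determinant 103·9 − (-13)² = 758.
a = (122·9 − (-13)·4)/758 = 575/379; b = (103·4 − (-13)·122)/758 = 999/379.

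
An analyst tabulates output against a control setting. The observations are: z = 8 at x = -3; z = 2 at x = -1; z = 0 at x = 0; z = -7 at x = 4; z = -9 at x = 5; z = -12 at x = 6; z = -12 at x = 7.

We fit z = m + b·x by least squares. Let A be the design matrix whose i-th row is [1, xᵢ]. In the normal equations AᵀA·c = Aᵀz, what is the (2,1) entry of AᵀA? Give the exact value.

18

Row 2 ↔ basis x, column 1 ↔ basis 1, so (AᵀA)_{2,1} = Σᵢ x = (-3)·(1) + (-1)·(1) + (0)·(1) + (4)·(1) + (5)·(1) + (6)·(1) + (7)·(1) = 18.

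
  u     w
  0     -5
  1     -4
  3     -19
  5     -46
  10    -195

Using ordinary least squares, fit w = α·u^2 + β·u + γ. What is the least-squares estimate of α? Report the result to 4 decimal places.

α = -2.1143

The normal equations are: 10707·α + 1153·β + 135·γ = -20825;  1153·α + 135·β + 19·γ = -2241;  135·α + 19·β + 5·γ = -269.
(Σu^2·u^2 = 10707, Σu^2·u = 1153, Σu^2 = 135, Σu·u = 135, Σu = 19, Σ1 = 5, Σu^2·w = -20825, Σu·w = -2241, Σw = -269.)
Row-reducing yields α = -89577/42367, β = 90643/42367, γ = -205209/42367.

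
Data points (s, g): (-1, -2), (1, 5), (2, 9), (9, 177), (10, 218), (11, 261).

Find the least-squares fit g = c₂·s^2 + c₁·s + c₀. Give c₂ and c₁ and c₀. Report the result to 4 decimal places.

Sums needed: Σs^2·s^2 = 31220, Σs^2·s = 3068, Σs^2 = 308, Σs·s = 308, Σs = 32, Σ1 = 6.
Moment sums: Σs^2·g = 67757, Σs·g = 6669, Σg = 668.
Solving the 3×3 system (Gaussian elimination) gives c₂ = 2747/1380, c₁ = 676/345, c₀ = -13/10.

c₂ = 1.9906, c₁ = 1.9594, c₀ = -1.3000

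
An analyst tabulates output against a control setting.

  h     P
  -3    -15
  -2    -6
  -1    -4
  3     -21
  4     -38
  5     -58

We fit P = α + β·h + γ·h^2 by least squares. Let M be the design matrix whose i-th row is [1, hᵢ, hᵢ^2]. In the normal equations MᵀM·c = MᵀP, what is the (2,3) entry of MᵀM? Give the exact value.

180

Row 2 ↔ basis h, column 3 ↔ basis h^2, so (MᵀM)_{2,3} = Σᵢ (h)·(h^2) = (-3)·(9) + (-2)·(4) + (-1)·(1) + (3)·(9) + (4)·(16) + (5)·(25) = 180.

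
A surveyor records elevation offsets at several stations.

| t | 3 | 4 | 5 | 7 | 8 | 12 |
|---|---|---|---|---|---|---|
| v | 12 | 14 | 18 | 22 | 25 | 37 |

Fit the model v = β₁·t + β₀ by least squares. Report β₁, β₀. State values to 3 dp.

β₁ = 2.766, β₀ = 3.352

With design matrix M, MᵀM = [[307, 39]; [39, 6]] and Mᵀv = [980, 128]ᵀ.
Eliminating β₀: 6·(row 1) − 39·(row 2) gives 321·β₁ = 6·980 − 39·128 = 888, so β₁ = 296/107.
Then β₀ = (128 − 39·(296/107))/6 = 1076/321.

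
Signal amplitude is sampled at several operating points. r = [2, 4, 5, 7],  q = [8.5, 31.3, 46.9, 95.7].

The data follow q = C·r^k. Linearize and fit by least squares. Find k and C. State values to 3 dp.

Taking logs, ln q = k·ln r + ln C, so regress ln q on ln r.
Σln r = 5.6348, Σ(ln r)² = 8.7791, Σln q = 13.9929, Σln r·ln q = 21.3261.
Normal system: [[8.7791, 5.6348]; [5.6348, 4]]·[k, ln C]ᵀ = [21.3261, 13.9929]ᵀ.
Slope k = (n·Σln r·ln q − Σln r·Σln q)/(n·Σ(ln r)² − (Σln r)²) = (4·21.3261 − 5.6348·13.9929)/3.3656 = 1.91860; ln C = (Σln q − k·Σln r)/n = 0.79550, so C = exp(0.79550) = 2.21556.

k = 1.919, C = 2.216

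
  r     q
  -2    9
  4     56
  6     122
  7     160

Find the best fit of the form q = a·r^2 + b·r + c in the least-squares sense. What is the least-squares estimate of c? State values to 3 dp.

The normal equations are: 3969·a + 615·b + 105·c = 13164;  615·a + 105·b + 15·c = 2058;  105·a + 15·b + 4·c = 347.
(Σr^2·r^2 = 3969, Σr^2·r = 615, Σr^2 = 105, Σr·r = 105, Σr = 15, Σ1 = 4, Σr^2·q = 13164, Σr·q = 2058, Σq = 347.)
Inverting the 3×3 Gram matrix, [a, b, c]ᵀ = [1345/452, 4561/2260, 121/113]ᵀ.

c = 1.071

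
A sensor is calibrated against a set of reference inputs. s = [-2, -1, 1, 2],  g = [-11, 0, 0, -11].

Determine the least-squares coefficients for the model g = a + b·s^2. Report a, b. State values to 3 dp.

a = 3.667, b = -3.667

Sums needed: Σ1 = 4, Σs^2 = 10, Σs^2·s^2 = 34.
And Σg = -22, Σs^2·g = -88.
AᵀA·[a, b]ᵀ = Aᵀg becomes [[4, 10]; [10, 34]]·[a, b]ᵀ = [-22, -88]ᵀ.
det = 4·34 − 10² = 36.
a = ((-22)·34 − 10·(-88))/36 = 11/3; b = (4·(-88) − 10·(-22))/36 = -11/3.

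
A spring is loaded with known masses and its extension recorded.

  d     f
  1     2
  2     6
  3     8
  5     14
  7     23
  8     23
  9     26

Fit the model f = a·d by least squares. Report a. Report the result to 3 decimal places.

The normal equations are: 233·a = 687.
(Σd·d = 233, Σd·f = 687.)
a = 687/233 = 2.9485.

a = 2.948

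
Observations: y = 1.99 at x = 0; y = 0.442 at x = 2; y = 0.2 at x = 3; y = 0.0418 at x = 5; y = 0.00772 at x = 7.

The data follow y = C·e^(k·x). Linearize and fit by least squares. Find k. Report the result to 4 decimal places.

k = -0.7926

Taking logs, ln y = k·x + ln C, so regress ln y on x.
Σx = 17.0000, Σ(x)² = 87.0000, Σln y = -9.7765, Σx·ln y = -56.3831.
Equations: 87.0000·k + 17.0000·ln C = -56.3831;  17.0000·k + 5·ln C = -9.7765.
Solving (det = 146.0000): k = -0.79256, ln C = 0.73940.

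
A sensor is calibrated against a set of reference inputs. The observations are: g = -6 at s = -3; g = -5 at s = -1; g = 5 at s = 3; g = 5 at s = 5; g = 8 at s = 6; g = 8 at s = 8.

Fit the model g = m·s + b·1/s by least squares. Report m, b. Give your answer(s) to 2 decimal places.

Sums needed: Σs·s = 144, Σs·1/s = 6, Σ1/s·1/s = 2089/1600.
And Σs·g = 175, Σ1/s·g = 12.
So XᵀX·[m, b]ᵀ = Xᵀg: [[144, 6]; [6, 2089/1600]]·[m, b]ᵀ = [175, 12]ᵀ.
det = 144·(2089/1600) − 6² = 15201/100.
m = (175·(2089/1600) − 6·12)/(15201/100) = 250375/243216; b = (144·12 − 6·175)/(15201/100) = 22600/5067.

m = 1.03, b = 4.46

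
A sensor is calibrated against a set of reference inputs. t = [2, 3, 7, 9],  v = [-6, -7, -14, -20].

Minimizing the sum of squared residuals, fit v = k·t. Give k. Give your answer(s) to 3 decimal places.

The normal equations are: 143·k = -311.
k = (-311)/143 = -2.17483.

k = -2.175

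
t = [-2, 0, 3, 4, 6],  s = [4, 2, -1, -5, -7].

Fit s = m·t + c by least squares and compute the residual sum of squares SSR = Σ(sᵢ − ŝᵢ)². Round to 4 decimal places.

The normal equations are: 65·m + 11·c = -73;  11·m + 5·c = -7.
(Σt·t = 65, Σt = 11, Σ1 = 5, Σt·s = -73, Σs = -7.)
Eliminating c: 5·(row 1) − 11·(row 2) gives 204·m = 5·(-73) − 11·(-7) = -288, so m = -24/17.
Then c = ((-7) − 11·(-24/17))/5 = 29/17.
Residuals: -9/17, 5/17, 26/17, -18/17, -4/17; SSR = 66/17.

SSR = 3.8824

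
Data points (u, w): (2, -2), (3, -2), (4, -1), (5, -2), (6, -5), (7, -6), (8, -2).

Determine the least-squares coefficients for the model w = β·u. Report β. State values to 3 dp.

β = -0.552

AᵀA·[β]ᵀ = Aᵀw reads: 203·β = -112.
β = (-112)/203 = -0.551724.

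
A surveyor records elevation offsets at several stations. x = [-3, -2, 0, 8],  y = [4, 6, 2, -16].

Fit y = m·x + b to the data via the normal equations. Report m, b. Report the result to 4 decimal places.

With design matrix A, AᵀA = [[77, 3]; [3, 4]] and Aᵀy = [-152, -4]ᵀ.
Determinant 77·4 − 3² = 299.
m = ((-152)·4 − 3·(-4))/299 = -596/299; b = (77·(-4) − 3·(-152))/299 = 148/299.

m = -1.9933, b = 0.4950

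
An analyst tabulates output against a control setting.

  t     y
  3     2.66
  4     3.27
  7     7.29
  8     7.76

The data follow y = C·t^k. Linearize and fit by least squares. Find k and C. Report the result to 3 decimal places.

Let Y = ln y. Fitting Y = k·ln t + ln C by least squares:
Σln t = 6.5103, Σ(ln t)² = 11.2394, Σln y = 6.1986, Σln t·ln y = 10.8436.
Equations: 11.2394·k + 6.5103·ln C = 10.8436;  6.5103·k + 4·ln C = 6.1986.
Solving (det = 2.5742): k = 1.17311, ln C = -0.35966, so C = exp(-0.35966) = 0.69791.

k = 1.173, C = 0.698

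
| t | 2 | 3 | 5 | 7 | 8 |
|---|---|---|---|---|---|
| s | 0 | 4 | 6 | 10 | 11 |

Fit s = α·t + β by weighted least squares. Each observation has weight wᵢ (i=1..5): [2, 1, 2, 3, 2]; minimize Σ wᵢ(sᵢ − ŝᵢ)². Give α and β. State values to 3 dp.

α = 1.802, β = -2.929

Entries of MᵀWM: Σwᵢ·t·t = 342, Σwᵢ·t = 54, Σwᵢ·1 = 10.
Right-hand side: Σwᵢ·t·s = 458, Σwᵢ·s = 68.
Normal equations: [[342, 54]; [54, 10]]·[α, β]ᵀ = [458, 68]ᵀ.
det = 342·10 − 54² = 504.
α = (458·10 − 54·68)/504 = 227/126; β = (342·68 − 54·458)/504 = -41/14.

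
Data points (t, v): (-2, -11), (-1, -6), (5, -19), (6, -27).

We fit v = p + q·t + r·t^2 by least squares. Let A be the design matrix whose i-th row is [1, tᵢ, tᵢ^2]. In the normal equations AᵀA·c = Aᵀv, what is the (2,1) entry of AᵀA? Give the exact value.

Row 2 ↔ basis t, column 1 ↔ basis 1, so (AᵀA)_{2,1} = Σᵢ t = (-2)·(1) + (-1)·(1) + (5)·(1) + (6)·(1) = 8.

8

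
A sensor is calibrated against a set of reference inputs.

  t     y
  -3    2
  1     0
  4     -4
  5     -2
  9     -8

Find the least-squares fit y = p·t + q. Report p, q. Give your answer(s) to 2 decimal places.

p = -0.81, q = 0.20

Entries of XᵀX: Σt·t = 132, Σt = 16, Σ1 = 5.
Right-hand side: Σt·y = -104, Σy = -12.
So XᵀX·[p, q]ᵀ = Xᵀy: [[132, 16]; [16, 5]]·[p, q]ᵀ = [-104, -12]ᵀ.
Determinant 132·5 − 16² = 404.
p = ((-104)·5 − 16·(-12))/404 = -82/101; q = (132·(-12) − 16·(-104))/404 = 20/101.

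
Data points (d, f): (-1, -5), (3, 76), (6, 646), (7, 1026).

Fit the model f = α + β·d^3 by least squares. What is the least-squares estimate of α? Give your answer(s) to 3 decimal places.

α = -3.296

From the data, Σ1 = 4, Σd^3 = 585, Σd^3·d^3 = 165035.
Moment sums: Σf = 1743, Σd^3·f = 493511.
Normal equations: [[4, 585]; [585, 165035]]·[α, β]ᵀ = [1743, 493511]ᵀ.
Δ = 4·165035 − 585² = 317915.
α = (1743·165035 − 585·493511)/317915 = -16122/4891; β = (4·493511 − 585·1743)/317915 = 954389/317915.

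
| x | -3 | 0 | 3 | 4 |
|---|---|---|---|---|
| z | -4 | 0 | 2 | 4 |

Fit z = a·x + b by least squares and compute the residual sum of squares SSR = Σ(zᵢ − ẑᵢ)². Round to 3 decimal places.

The normal system MᵀM·[a, b]ᵀ = Mᵀz is [[34, 4]; [4, 4]]·[a, b]ᵀ = [34, 2]ᵀ.
Determinant 34·4 − 4² = 120.
a = (34·4 − 4·2)/120 = 16/15; b = (34·2 − 4·34)/120 = -17/30.
Residuals: -7/30, 17/30, -19/30, 3/10; SSR = 13/15.

SSR = 0.867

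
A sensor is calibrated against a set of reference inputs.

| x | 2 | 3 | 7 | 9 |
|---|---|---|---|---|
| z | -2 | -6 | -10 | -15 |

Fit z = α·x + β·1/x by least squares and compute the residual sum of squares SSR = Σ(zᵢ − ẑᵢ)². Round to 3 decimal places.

SSR = 4.428

From the data, Σx·x = 143, Σx·1/x = 4, Σ1/x·1/x = 6253/15876.
And Σx·z = -227, Σ1/x·z = -128/21.
Δ = 143·(6253/15876) − 4² = 640163/15876.
α = ((-227)·(6253/15876) − 4·(-128/21))/(640163/15876) = -1032359/640163; β = (143·(-128/21) − 4·(-227))/(640163/15876) = 577584/640163.
Residuals: 495600/640163, -936429/640163, 742371/640163, -375390/640163; SSR = 2834514/640163.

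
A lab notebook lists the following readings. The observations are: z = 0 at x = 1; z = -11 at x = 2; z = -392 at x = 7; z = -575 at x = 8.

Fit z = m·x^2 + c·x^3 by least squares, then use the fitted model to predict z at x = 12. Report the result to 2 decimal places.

Normal-equation sums: Σx^2·x^2 = 6514, Σx^2·x^3 = 49608, Σx^3·x^3 = 379858.
Right-hand side: Σx^2·z = -56052, Σx^3·z = -428944.
MᵀM·[m, c]ᵀ = Mᵀz becomes [[6514, 49608]; [49608, 379858]]·[m, c]ᵀ = [-56052, -428944]ᵀ.
Determinant 6514·379858 − 49608² = 13441348.
m = ((-56052)·379858 − 49608·(-428944))/13441348 = -3186666/3360337; c = (6514·(-428944) − 49608·(-56052))/13441348 = -3378400/3360337.
At x = 12: ẑ = (-3186666/3360337)·(144) + (-3378400/3360337)·(1728) = -6296755104/3360337.

ẑ = -1873.85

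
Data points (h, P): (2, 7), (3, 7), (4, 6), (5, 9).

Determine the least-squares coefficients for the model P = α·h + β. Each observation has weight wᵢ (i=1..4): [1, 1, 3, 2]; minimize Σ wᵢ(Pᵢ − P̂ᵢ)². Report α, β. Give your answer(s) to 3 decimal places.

Sums needed: Σwᵢ·h·h = 111, Σwᵢ·h = 27, Σwᵢ·1 = 7.
For XᵀWP: Σwᵢ·h·P = 197, Σwᵢ·P = 50.
Normal equations: [[111, 27]; [27, 7]]·[α, β]ᵀ = [197, 50]ᵀ.
Eliminating β: 7·(row 1) − 27·(row 2) gives 48·α = 7·197 − 27·50 = 29, so α = 29/48.
Then β = (50 − 27·(29/48))/7 = 77/16.

α = 0.604, β = 4.813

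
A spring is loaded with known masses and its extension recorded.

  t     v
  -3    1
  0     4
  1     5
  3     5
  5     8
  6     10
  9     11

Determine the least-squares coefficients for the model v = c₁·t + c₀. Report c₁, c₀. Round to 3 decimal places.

From the data, Σt·t = 161, Σt = 21, Σ1 = 7.
And Σt·v = 216, Σv = 44.
MᵀM·[c₁, c₀]ᵀ = Mᵀv becomes [[161, 21]; [21, 7]]·[c₁, c₀]ᵀ = [216, 44]ᵀ.
Δ = 161·7 − 21² = 686.
c₁ = (216·7 − 21·44)/686 = 6/7; c₀ = (161·44 − 21·216)/686 = 26/7.

c₁ = 0.857, c₀ = 3.714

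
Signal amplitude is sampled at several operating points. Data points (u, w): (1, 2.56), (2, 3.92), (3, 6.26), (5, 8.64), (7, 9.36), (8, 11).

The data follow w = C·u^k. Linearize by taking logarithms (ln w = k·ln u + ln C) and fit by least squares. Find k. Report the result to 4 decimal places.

k = 0.7011

Taking logs, ln w = k·ln u + ln C, so regress ln w on ln u.
Σln u = 7.4265, Σ(ln u)² = 12.3883, Σln w = 10.9310, Σln u·ln w = 15.7708.
Equations: 12.3883·k + 7.4265·ln C = 15.7708;  7.4265·k + 6·ln C = 10.9310.
Slope k = (n·Σln u·ln w − Σln u·Σln w)/(n·Σ(ln u)² − (Σln u)²) = (6·15.7708 − 7.4265·10.9310)/19.1764 = 0.70111; ln C = (Σln w − k·Σln u)/n = 0.95403.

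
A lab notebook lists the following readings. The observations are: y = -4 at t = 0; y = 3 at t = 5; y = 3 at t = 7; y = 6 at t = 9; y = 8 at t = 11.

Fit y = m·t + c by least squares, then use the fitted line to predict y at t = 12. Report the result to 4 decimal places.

With design matrix A, AᵀA = [[276, 32]; [32, 5]] and Aᵀy = [178, 16]ᵀ.
det = 276·5 − 32² = 356.
m = (178·5 − 32·16)/356 = 189/178; c = (276·16 − 32·178)/356 = -320/89.
At t = 12: ŷ = (189/178)·(12) + (-320/89)·(1) = 814/89.

ŷ = 9.1461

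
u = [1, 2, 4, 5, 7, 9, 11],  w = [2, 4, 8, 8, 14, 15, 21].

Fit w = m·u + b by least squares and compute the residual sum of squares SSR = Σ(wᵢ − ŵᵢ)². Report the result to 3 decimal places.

Normal-equation sums: Σu·u = 297, Σu = 39, Σ1 = 7.
For Mᵀw: Σu·w = 546, Σw = 72.
So MᵀM·[m, b]ᵀ = Mᵀw: [[297, 39]; [39, 7]]·[m, b]ᵀ = [546, 72]ᵀ.
det = 297·7 − 39² = 558.
m = (546·7 − 39·72)/558 = 169/93; b = (297·72 − 39·546)/558 = 5/31.
Residuals: 2/93, 19/93, 53/93, -116/93, 104/93, -47/31, 79/93; SSR = 192/31.

SSR = 6.194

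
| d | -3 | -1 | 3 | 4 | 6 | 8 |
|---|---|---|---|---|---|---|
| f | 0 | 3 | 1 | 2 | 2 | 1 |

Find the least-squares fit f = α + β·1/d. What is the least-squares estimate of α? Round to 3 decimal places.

Normal-equation sums: Σ1 = 6, Σ1/d = -11/24, Σ1/d·1/d = 85/64.
Right-hand side: Σf = 9, Σ1/d·f = -41/24.
AᵀA·[α, β]ᵀ = Aᵀf becomes [[6, -11/24]; [-11/24, 85/64]]·[α, β]ᵀ = [9, -41/24]ᵀ.
det = 6·(85/64) − (-11/24)² = 4469/576.
α = (9·(85/64) − (-11/24)·(-41/24))/(4469/576) = 6434/4469; β = (6·(-41/24) − (-11/24)·9)/(4469/576) = -3528/4469.

α = 1.440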